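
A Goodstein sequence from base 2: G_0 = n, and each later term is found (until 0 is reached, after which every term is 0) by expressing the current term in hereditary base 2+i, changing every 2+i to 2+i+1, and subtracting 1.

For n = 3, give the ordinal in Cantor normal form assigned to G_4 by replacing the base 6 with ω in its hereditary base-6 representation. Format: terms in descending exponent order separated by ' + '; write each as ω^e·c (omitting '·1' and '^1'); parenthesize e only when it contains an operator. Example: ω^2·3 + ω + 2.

1

G_0=3  [base 2] 2 + 1  →[2↦3]→  3 + 1 = 4  −1 ⇒ G_1=3
G_1=3  [base 3] 3  →[3↦4]→  4 = 4  −1 ⇒ G_2=3
G_2=3  [base 4] 3  →[4↦5]→  3 = 3  −1 ⇒ G_3=2
G_3=2  [base 5] 2  →[5↦6]→  2 = 2  −1 ⇒ G_4=1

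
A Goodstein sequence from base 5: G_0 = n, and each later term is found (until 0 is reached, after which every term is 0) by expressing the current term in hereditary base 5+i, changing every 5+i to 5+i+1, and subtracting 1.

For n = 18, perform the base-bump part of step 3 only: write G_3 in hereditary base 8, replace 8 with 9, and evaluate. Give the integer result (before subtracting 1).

27

G_0 = 18. HB_5(18) = 3·5 + 3. Bump = 21. G_1 = 20.
G_1 = 20. HB_6(20) = 3·6 + 2. Bump = 23. G_2 = 22.
G_2 = 22. HB_7(22) = 3·7 + 1. Bump = 25. G_3 = 24.
G_3 = 24. HB_8(24) = 3·8. Bump = 27. G_4 = 26.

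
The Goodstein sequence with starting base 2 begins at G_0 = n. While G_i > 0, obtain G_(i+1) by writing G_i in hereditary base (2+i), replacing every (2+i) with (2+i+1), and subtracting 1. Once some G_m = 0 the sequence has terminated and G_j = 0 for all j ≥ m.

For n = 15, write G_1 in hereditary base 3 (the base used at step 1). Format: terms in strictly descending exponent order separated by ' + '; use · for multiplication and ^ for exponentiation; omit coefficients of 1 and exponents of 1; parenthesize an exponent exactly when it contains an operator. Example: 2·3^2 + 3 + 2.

3^(3 + 1) + 3^3 + 3

i=0: 15 = 2^(2 + 1) + 2^2 + 2 + 1 (b=2); 2→3: 3^(3 + 1) + 3^3 + 3 + 1 = 112; 112−1 = 111
i=1: 111 = 3^(3 + 1) + 3^3 + 3 (b=3); 3→4: 4^(4 + 1) + 4^4 + 4 = 1284; 1284−1 = 1283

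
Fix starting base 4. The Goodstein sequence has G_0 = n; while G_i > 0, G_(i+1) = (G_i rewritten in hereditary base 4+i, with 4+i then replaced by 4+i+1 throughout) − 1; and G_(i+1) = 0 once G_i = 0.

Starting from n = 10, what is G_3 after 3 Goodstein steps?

13

i=0: 10 = 2·4 + 2 (b=4); 4→5: 2·5 + 2 = 12; 12−1 = 11
i=1: 11 = 2·5 + 1 (b=5); 5→6: 2·6 + 1 = 13; 13−1 = 12
i=2: 12 = 2·6 (b=6); 6→7: 2·7 = 14; 14−1 = 13
i=3: 13 = 7 + 6 (b=7); 7→8: 8 + 6 = 14; 14−1 = 13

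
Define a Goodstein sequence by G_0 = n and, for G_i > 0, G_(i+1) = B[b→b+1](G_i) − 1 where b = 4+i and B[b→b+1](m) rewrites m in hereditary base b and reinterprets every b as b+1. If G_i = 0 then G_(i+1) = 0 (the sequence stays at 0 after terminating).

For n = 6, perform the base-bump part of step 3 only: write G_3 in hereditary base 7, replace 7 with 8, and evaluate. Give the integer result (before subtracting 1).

G_0 = 6. HB_4(6) = 4 + 2. Bump = 7. G_1 = 6.
G_1 = 6. HB_5(6) = 5 + 1. Bump = 7. G_2 = 6.
G_2 = 6. HB_6(6) = 6. Bump = 7. G_3 = 6.
G_3 = 6. HB_7(6) = 6. Bump = 6. G_4 = 5.

6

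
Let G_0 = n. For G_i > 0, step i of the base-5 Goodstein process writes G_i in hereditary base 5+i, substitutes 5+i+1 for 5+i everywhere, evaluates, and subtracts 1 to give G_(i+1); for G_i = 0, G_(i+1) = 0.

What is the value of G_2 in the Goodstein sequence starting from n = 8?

[0] 8 ≡ 5 + 3 (base 5). Lift 6: 9. −1: 8.
[1] 8 ≡ 6 + 2 (base 6). Lift 7: 9. −1: 8.

8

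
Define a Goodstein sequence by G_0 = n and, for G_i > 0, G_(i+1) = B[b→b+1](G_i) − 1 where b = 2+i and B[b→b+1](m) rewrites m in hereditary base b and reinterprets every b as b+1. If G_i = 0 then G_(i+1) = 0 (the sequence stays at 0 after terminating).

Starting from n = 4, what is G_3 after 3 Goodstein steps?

4 —HB2→ 2^2 —bump→ 3^3 = 27 —(−1)→ 26
26 —HB3→ 2·3^2 + 2·3 + 2 —bump→ 2·4^2 + 2·4 + 2 = 42 —(−1)→ 41
41 —HB4→ 2·4^2 + 2·4 + 1 —bump→ 2·5^2 + 2·5 + 1 = 61 —(−1)→ 60

60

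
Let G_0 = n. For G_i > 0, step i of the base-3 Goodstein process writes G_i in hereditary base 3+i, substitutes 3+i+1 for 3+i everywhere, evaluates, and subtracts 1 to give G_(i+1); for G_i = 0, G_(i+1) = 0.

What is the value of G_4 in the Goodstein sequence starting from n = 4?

i=0: 4 = 3 + 1 (b=3); 3→4: 4 + 1 = 5; 5−1 = 4
i=1: 4 = 4 (b=4); 4→5: 5 = 5; 5−1 = 4
i=2: 4 = 4 (b=5); 5→6: 4 = 4; 4−1 = 3
i=3: 3 = 3 (b=6); 6→7: 3 = 3; 3−1 = 2
i=4: 2 = 2 (b=7); 7→8: 2 = 2; 2−1 = 1

2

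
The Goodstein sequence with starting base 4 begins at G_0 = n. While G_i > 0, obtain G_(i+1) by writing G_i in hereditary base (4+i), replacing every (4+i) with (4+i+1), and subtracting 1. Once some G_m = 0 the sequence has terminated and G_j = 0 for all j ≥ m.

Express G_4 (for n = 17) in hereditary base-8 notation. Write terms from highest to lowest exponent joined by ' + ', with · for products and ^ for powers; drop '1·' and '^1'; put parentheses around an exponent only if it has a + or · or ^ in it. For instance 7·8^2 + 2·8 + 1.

[0] 17 ≡ 4^2 + 1 (base 4). Lift 5: 26. −1: 25.
[1] 25 ≡ 5^2 (base 5). Lift 6: 36. −1: 35.
[2] 35 ≡ 5·6 + 5 (base 6). Lift 7: 40. −1: 39.
[3] 39 ≡ 5·7 + 4 (base 7). Lift 8: 44. −1: 43.
[4] 43 ≡ 5·8 + 3 (base 8). Lift 9: 48. −1: 47.

5·8 + 3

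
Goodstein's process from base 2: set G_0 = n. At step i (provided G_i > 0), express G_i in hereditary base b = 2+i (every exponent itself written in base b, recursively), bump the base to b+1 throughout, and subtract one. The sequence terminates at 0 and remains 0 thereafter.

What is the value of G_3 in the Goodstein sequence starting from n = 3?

G_0=3  [base 2] 2 + 1  →[2↦3]→  3 + 1 = 4  −1 ⇒ G_1=3
G_1=3  [base 3] 3  →[3↦4]→  4 = 4  −1 ⇒ G_2=3
G_2=3  [base 4] 3  →[4↦5]→  3 = 3  −1 ⇒ G_3=2
G_3=2  [base 5] 2  →[5↦6]→  2 = 2  −1 ⇒ G_4=1

2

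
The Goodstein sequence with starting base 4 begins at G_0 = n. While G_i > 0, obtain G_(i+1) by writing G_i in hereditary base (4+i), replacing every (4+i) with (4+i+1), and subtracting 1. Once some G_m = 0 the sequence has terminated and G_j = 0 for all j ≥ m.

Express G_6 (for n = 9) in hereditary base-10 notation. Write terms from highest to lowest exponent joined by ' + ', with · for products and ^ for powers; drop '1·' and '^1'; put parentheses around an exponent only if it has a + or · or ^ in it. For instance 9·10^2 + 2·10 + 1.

G_0 = 9. HB_4(9) = 2·4 + 1. Bump = 11. G_1 = 10.
G_1 = 10. HB_5(10) = 2·5. Bump = 12. G_2 = 11.
G_2 = 11. HB_6(11) = 6 + 5. Bump = 12. G_3 = 11.
G_3 = 11. HB_7(11) = 7 + 4. Bump = 12. G_4 = 11.
G_4 = 11. HB_8(11) = 8 + 3. Bump = 12. G_5 = 11.
G_5 = 11. HB_9(11) = 9 + 2. Bump = 12. G_6 = 11.

10 + 1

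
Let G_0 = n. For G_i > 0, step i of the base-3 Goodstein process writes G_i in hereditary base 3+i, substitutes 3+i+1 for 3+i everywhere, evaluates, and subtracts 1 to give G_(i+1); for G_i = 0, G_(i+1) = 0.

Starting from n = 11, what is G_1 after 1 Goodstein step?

17

G_0=11  [base 3] 3^2 + 2  →[3↦4]→  4^2 + 2 = 18  −1 ⇒ G_1=17
G_1=17  [base 4] 4^2 + 1  →[4↦5]→  5^2 + 1 = 26  −1 ⇒ G_2=25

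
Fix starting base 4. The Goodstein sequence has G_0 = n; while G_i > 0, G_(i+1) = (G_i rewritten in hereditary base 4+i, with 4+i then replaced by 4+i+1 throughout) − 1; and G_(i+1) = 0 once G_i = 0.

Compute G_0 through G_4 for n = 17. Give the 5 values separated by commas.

G_0=17  [base 4] 4^2 + 1  →[4↦5]→  5^2 + 1 = 26  −1 ⇒ G_1=25
G_1=25  [base 5] 5^2  →[5↦6]→  6^2 = 36  −1 ⇒ G_2=35
G_2=35  [base 6] 5·6 + 5  →[6↦7]→  5·7 + 5 = 40  −1 ⇒ G_3=39
G_3=39  [base 7] 5·7 + 4  →[7↦8]→  5·8 + 4 = 44  −1 ⇒ G_4=43

17, 25, 35, 39, 43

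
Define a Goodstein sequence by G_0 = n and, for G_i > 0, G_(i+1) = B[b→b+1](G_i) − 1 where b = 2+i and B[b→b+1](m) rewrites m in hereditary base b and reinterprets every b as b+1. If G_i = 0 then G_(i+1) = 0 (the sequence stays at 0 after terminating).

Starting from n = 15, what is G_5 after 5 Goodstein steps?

G_0 = 15. HB_2(15) = 2^(2 + 1) + 2^2 + 2 + 1. Bump = 112. G_1 = 111.
G_1 = 111. HB_3(111) = 3^(3 + 1) + 3^3 + 3. Bump = 1284. G_2 = 1283.
G_2 = 1283. HB_4(1283) = 4^(4 + 1) + 4^4 + 3. Bump = 18753. G_3 = 18752.
G_3 = 18752. HB_5(18752) = 5^(5 + 1) + 5^5 + 2. Bump = 326594. G_4 = 326593.
G_4 = 326593. HB_6(326593) = 6^(6 + 1) + 6^6 + 1. Bump = 6588345. G_5 = 6588344.
G_5 = 6588344. HB_7(6588344) = 7^(7 + 1) + 7^7. Bump = 150994944. G_6 = 150994943.

6588344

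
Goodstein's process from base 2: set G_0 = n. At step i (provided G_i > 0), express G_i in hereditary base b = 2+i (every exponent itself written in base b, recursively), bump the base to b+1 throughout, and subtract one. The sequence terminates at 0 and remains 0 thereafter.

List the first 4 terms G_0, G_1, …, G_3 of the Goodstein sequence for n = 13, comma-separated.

i=0: 13 = 2^(2 + 1) + 2^2 + 1 (b=2); 2→3: 3^(3 + 1) + 3^3 + 1 = 109; 109−1 = 108
i=1: 108 = 3^(3 + 1) + 3^3 (b=3); 3→4: 4^(4 + 1) + 4^4 = 1280; 1280−1 = 1279
i=2: 1279 = 4^(4 + 1) + 3·4^3 + 3·4^2 + 3·4 + 3 (b=4); 4→5: 5^(5 + 1) + 3·5^3 + 3·5^2 + 3·5 + 3 = 16093; 16093−1 = 16092

13, 108, 1279, 16092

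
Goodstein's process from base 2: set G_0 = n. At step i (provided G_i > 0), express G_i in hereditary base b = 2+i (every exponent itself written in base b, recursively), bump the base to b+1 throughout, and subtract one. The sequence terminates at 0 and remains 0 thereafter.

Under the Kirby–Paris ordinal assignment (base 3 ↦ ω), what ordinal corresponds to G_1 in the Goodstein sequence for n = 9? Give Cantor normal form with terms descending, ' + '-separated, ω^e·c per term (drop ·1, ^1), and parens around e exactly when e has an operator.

step 0: 9 = 2^(2 + 1) + 1; sub 3 for 2: 3^(3 + 1) + 1; = 82; G_1 = 82−1 = 81
step 1: 81 = 3^(3 + 1); sub 4 for 3: 4^(4 + 1); = 1024; G_2 = 1024−1 = 1023

ω^(ω + 1)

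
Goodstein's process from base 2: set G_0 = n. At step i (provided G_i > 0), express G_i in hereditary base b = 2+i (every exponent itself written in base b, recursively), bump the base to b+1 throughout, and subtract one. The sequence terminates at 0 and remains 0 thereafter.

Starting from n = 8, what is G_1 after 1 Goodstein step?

[0] 8 ≡ 2^(2 + 1) (base 2). Lift 3: 81. −1: 80.
[1] 80 ≡ 2·3^3 + 2·3^2 + 2·3 + 2 (base 3). Lift 4: 554. −1: 553.

80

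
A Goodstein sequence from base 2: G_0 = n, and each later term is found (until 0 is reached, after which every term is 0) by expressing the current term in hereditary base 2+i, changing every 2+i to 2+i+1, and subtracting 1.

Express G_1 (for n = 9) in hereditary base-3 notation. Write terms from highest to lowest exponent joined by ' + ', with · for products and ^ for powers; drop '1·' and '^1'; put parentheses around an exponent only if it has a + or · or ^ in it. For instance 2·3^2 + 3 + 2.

9 —HB2→ 2^(2 + 1) + 1 —bump→ 3^(3 + 1) + 1 = 82 —(−1)→ 81
81 —HB3→ 3^(3 + 1) —bump→ 4^(4 + 1) = 1024 —(−1)→ 1023

3^(3 + 1)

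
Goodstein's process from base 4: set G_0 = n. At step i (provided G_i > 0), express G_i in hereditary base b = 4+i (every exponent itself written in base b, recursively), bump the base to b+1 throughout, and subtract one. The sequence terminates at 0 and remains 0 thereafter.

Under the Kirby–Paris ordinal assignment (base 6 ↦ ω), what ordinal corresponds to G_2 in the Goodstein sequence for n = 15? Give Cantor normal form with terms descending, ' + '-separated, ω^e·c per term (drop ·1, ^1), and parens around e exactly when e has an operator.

ω·3 + 1

15 —HB4→ 3·4 + 3 —bump→ 3·5 + 3 = 18 —(−1)→ 17
17 —HB5→ 3·5 + 2 —bump→ 3·6 + 2 = 20 —(−1)→ 19
19 —HB6→ 3·6 + 1 —bump→ 3·7 + 1 = 22 —(−1)→ 21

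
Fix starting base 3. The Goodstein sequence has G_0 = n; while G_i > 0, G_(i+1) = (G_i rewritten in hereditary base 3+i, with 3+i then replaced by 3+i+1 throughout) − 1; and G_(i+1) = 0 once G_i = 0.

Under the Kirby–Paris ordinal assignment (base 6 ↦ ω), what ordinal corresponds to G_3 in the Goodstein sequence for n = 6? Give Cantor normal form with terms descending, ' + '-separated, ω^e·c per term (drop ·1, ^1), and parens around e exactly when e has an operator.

ω + 1

G_0=6  [base 3] 2·3  →[3↦4]→  2·4 = 8  −1 ⇒ G_1=7
G_1=7  [base 4] 4 + 3  →[4↦5]→  5 + 3 = 8  −1 ⇒ G_2=7
G_2=7  [base 5] 5 + 2  →[5↦6]→  6 + 2 = 8  −1 ⇒ G_3=7
G_3=7  [base 6] 6 + 1  →[6↦7]→  7 + 1 = 8  −1 ⇒ G_4=7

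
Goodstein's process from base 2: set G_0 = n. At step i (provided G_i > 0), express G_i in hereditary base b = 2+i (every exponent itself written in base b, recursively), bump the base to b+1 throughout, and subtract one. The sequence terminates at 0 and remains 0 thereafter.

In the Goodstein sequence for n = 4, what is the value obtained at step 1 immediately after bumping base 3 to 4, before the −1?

(0) 4|_2 = 2^2 ↦ 3^3|_3 = 27 ⇒ 26
(1) 26|_3 = 2·3^2 + 2·3 + 2 ↦ 2·4^2 + 2·4 + 2|_4 = 42 ⇒ 41

42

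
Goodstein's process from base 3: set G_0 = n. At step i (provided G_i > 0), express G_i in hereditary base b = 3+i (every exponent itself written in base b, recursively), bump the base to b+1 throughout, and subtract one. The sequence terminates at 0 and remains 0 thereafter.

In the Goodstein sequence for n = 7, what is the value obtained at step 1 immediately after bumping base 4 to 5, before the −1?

i=0: 7 = 2·3 + 1 (b=3); 3→4: 2·4 + 1 = 9; 9−1 = 8
i=1: 8 = 2·4 (b=4); 4→5: 2·5 = 10; 10−1 = 9

10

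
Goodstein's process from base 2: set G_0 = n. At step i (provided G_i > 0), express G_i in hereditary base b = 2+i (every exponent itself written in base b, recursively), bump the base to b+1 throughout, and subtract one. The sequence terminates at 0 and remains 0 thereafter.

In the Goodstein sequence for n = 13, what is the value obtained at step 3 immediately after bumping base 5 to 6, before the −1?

G_0=13  [base 2] 2^(2 + 1) + 2^2 + 1  →[2↦3]→  3^(3 + 1) + 3^3 + 1 = 109  −1 ⇒ G_1=108
G_1=108  [base 3] 3^(3 + 1) + 3^3  →[3↦4]→  4^(4 + 1) + 4^4 = 1280  −1 ⇒ G_2=1279
G_2=1279  [base 4] 4^(4 + 1) + 3·4^3 + 3·4^2 + 3·4 + 3  →[4↦5]→  5^(5 + 1) + 3·5^3 + 3·5^2 + 3·5 + 3 = 16093  −1 ⇒ G_3=16092
G_3=16092  [base 5] 5^(5 + 1) + 3·5^3 + 3·5^2 + 3·5 + 2  →[5↦6]→  6^(6 + 1) + 3·6^3 + 3·6^2 + 3·6 + 2 = 280712  −1 ⇒ G_4=280711

280712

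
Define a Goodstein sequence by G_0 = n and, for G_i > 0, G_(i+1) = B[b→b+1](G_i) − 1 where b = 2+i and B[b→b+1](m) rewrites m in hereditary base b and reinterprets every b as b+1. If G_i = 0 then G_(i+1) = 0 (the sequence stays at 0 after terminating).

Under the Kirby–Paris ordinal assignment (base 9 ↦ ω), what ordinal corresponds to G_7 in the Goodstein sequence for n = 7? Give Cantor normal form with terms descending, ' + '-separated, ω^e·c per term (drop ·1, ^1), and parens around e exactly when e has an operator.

ω^7·7 + ω^6·7 + ω^5·7 + ω^4·7 + ω^3·7 + ω^2·7 + ω·7 + 6

G_0 = 7. HB_2(7) = 2^2 + 2 + 1. Bump = 31. G_1 = 30.
G_1 = 30. HB_3(30) = 3^3 + 3. Bump = 260. G_2 = 259.
G_2 = 259. HB_4(259) = 4^4 + 3. Bump = 3128. G_3 = 3127.
G_3 = 3127. HB_5(3127) = 5^5 + 2. Bump = 46658. G_4 = 46657.
G_4 = 46657. HB_6(46657) = 6^6 + 1. Bump = 823544. G_5 = 823543.
G_5 = 823543. HB_7(823543) = 7^7. Bump = 16777216. G_6 = 16777215.
G_6 = 16777215. HB_8(16777215) = 7·8^7 + 7·8^6 + 7·8^5 + 7·8^4 + 7·8^3 + 7·8^2 + 7·8 + 7. Bump = 37665880. G_7 = 37665879.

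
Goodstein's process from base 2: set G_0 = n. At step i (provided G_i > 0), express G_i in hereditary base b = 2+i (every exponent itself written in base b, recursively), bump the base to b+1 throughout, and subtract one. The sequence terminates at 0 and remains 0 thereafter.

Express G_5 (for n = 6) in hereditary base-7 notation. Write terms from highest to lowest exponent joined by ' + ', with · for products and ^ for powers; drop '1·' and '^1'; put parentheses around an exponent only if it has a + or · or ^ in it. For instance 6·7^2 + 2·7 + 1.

5·7^5 + 5·7^4 + 5·7^3 + 5·7^2 + 5·7 + 4

i=0: 6 = 2^2 + 2 (b=2); 2→3: 3^3 + 3 = 30; 30−1 = 29
i=1: 29 = 3^3 + 2 (b=3); 3→4: 4^4 + 2 = 258; 258−1 = 257
i=2: 257 = 4^4 + 1 (b=4); 4→5: 5^5 + 1 = 3126; 3126−1 = 3125
i=3: 3125 = 5^5 (b=5); 5→6: 6^6 = 46656; 46656−1 = 46655
i=4: 46655 = 5·6^5 + 5·6^4 + 5·6^3 + 5·6^2 + 5·6 + 5 (b=6); 6→7: 5·7^5 + 5·7^4 + 5·7^3 + 5·7^2 + 5·7 + 5 = 98040; 98040−1 = 98039
i=5: 98039 = 5·7^5 + 5·7^4 + 5·7^3 + 5·7^2 + 5·7 + 4 (b=7); 7→8: 5·8^5 + 5·8^4 + 5·8^3 + 5·8^2 + 5·8 + 4 = 187244; 187244−1 = 187243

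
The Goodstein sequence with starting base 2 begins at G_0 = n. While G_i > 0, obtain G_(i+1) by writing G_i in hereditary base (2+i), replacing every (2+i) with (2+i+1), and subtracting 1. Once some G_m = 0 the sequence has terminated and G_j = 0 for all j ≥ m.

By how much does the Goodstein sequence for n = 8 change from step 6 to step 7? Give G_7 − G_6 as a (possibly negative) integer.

i=0: 8 = 2^(2 + 1) (b=2); 2→3: 3^(3 + 1) = 81; 81−1 = 80
i=1: 80 = 2·3^3 + 2·3^2 + 2·3 + 2 (b=3); 3→4: 2·4^4 + 2·4^2 + 2·4 + 2 = 554; 554−1 = 553
i=2: 553 = 2·4^4 + 2·4^2 + 2·4 + 1 (b=4); 4→5: 2·5^5 + 2·5^2 + 2·5 + 1 = 6311; 6311−1 = 6310
i=3: 6310 = 2·5^5 + 2·5^2 + 2·5 (b=5); 5→6: 2·6^6 + 2·6^2 + 2·6 = 93396; 93396−1 = 93395
i=4: 93395 = 2·6^6 + 2·6^2 + 6 + 5 (b=6); 6→7: 2·7^7 + 2·7^2 + 7 + 5 = 1647196; 1647196−1 = 1647195
i=5: 1647195 = 2·7^7 + 2·7^2 + 7 + 4 (b=7); 7→8: 2·8^8 + 2·8^2 + 8 + 4 = 33554572; 33554572−1 = 33554571
i=6: 33554571 = 2·8^8 + 2·8^2 + 8 + 3 (b=8); 8→9: 2·9^9 + 2·9^2 + 9 + 3 = 774841152; 774841152−1 = 774841151

741286580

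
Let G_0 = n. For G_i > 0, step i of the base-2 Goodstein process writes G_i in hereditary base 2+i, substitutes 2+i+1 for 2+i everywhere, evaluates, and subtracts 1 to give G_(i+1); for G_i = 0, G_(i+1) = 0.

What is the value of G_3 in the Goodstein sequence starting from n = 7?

G_0 = 7. HB_2(7) = 2^2 + 2 + 1. Bump = 31. G_1 = 30.
G_1 = 30. HB_3(30) = 3^3 + 3. Bump = 260. G_2 = 259.
G_2 = 259. HB_4(259) = 4^4 + 3. Bump = 3128. G_3 = 3127.

3127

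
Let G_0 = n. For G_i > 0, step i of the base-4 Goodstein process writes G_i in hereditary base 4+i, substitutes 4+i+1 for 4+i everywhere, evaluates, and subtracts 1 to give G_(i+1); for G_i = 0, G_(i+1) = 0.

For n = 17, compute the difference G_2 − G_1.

i=0: 17 = 4^2 + 1 (b=4); 4→5: 5^2 + 1 = 26; 26−1 = 25
i=1: 25 = 5^2 (b=5); 5→6: 6^2 = 36; 36−1 = 35

10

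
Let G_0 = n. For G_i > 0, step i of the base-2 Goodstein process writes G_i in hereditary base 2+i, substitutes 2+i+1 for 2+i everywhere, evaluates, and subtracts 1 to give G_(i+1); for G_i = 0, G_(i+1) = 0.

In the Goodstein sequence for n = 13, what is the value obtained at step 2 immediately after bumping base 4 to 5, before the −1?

16093

13 —HB2→ 2^(2 + 1) + 2^2 + 1 —bump→ 3^(3 + 1) + 3^3 + 1 = 109 —(−1)→ 108
108 —HB3→ 3^(3 + 1) + 3^3 —bump→ 4^(4 + 1) + 4^4 = 1280 —(−1)→ 1279
1279 —HB4→ 4^(4 + 1) + 3·4^3 + 3·4^2 + 3·4 + 3 —bump→ 5^(5 + 1) + 3·5^3 + 3·5^2 + 3·5 + 3 = 16093 —(−1)→ 16092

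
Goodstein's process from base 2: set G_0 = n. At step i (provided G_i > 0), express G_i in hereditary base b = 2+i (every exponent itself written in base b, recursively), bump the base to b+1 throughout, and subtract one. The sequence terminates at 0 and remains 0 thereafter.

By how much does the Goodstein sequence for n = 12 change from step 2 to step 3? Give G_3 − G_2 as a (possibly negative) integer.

G_0=12  [base 2] 2^(2 + 1) + 2^2  →[2↦3]→  3^(3 + 1) + 3^3 = 108  −1 ⇒ G_1=107
G_1=107  [base 3] 3^(3 + 1) + 2·3^2 + 2·3 + 2  →[3↦4]→  4^(4 + 1) + 2·4^2 + 2·4 + 2 = 1066  −1 ⇒ G_2=1065
G_2=1065  [base 4] 4^(4 + 1) + 2·4^2 + 2·4 + 1  →[4↦5]→  5^(5 + 1) + 2·5^2 + 2·5 + 1 = 15686  −1 ⇒ G_3=15685

14620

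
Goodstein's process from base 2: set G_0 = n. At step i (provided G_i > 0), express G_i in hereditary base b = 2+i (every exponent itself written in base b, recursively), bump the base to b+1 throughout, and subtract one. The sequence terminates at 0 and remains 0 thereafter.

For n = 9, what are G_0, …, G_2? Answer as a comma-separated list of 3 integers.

9, 81, 1023

[0] 9 ≡ 2^(2 + 1) + 1 (base 2). Lift 3: 82. −1: 81.
[1] 81 ≡ 3^(3 + 1) (base 3). Lift 4: 1024. −1: 1023.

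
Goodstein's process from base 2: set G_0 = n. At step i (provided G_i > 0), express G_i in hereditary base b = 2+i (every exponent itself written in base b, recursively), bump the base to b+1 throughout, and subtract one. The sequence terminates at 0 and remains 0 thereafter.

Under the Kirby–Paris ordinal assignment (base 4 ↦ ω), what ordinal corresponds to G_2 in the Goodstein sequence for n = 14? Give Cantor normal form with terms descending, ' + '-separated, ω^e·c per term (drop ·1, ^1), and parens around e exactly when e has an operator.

ω^(ω + 1) + ω^ω + 1

(0) 14|_2 = 2^(2 + 1) + 2^2 + 2 ↦ 3^(3 + 1) + 3^3 + 3|_3 = 111 ⇒ 110
(1) 110|_3 = 3^(3 + 1) + 3^3 + 2 ↦ 4^(4 + 1) + 4^4 + 2|_4 = 1282 ⇒ 1281
(2) 1281|_4 = 4^(4 + 1) + 4^4 + 1 ↦ 5^(5 + 1) + 5^5 + 1|_5 = 18751 ⇒ 18750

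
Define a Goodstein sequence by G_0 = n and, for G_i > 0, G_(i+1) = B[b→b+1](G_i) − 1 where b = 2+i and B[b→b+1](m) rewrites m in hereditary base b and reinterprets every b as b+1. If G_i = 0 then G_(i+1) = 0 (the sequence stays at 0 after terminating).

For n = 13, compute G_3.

i=0: 13 = 2^(2 + 1) + 2^2 + 1 (b=2); 2→3: 3^(3 + 1) + 3^3 + 1 = 109; 109−1 = 108
i=1: 108 = 3^(3 + 1) + 3^3 (b=3); 3→4: 4^(4 + 1) + 4^4 = 1280; 1280−1 = 1279
i=2: 1279 = 4^(4 + 1) + 3·4^3 + 3·4^2 + 3·4 + 3 (b=4); 4→5: 5^(5 + 1) + 3·5^3 + 3·5^2 + 3·5 + 3 = 16093; 16093−1 = 16092
i=3: 16092 = 5^(5 + 1) + 3·5^3 + 3·5^2 + 3·5 + 2 (b=5); 5→6: 6^(6 + 1) + 3·6^3 + 3·6^2 + 3·6 + 2 = 280712; 280712−1 = 280711

16092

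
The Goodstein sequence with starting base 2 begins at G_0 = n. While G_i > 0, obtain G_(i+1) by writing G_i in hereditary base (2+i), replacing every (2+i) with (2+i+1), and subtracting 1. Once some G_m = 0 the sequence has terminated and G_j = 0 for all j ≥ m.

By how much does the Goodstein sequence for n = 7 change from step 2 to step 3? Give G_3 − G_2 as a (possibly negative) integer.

i=0: 7 = 2^2 + 2 + 1 (b=2); 2→3: 3^3 + 3 + 1 = 31; 31−1 = 30
i=1: 30 = 3^3 + 3 (b=3); 3→4: 4^4 + 4 = 260; 260−1 = 259
i=2: 259 = 4^4 + 3 (b=4); 4→5: 5^5 + 3 = 3128; 3128−1 = 3127

2868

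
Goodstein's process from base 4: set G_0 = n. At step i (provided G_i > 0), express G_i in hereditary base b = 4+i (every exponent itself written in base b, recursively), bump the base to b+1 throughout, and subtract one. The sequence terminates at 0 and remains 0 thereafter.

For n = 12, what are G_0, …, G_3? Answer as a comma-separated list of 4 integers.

(0) 12|_4 = 3·4 ↦ 3·5|_5 = 15 ⇒ 14
(1) 14|_5 = 2·5 + 4 ↦ 2·6 + 4|_6 = 16 ⇒ 15
(2) 15|_6 = 2·6 + 3 ↦ 2·7 + 3|_7 = 17 ⇒ 16

12, 14, 15, 16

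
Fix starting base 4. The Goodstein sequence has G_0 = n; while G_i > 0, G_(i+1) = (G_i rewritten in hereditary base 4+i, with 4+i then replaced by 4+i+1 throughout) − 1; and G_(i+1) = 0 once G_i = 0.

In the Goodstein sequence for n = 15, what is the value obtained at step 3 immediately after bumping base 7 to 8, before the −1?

(0) 15|_4 = 3·4 + 3 ↦ 3·5 + 3|_5 = 18 ⇒ 17
(1) 17|_5 = 3·5 + 2 ↦ 3·6 + 2|_6 = 20 ⇒ 19
(2) 19|_6 = 3·6 + 1 ↦ 3·7 + 1|_7 = 22 ⇒ 21
(3) 21|_7 = 3·7 ↦ 3·8|_8 = 24 ⇒ 23

24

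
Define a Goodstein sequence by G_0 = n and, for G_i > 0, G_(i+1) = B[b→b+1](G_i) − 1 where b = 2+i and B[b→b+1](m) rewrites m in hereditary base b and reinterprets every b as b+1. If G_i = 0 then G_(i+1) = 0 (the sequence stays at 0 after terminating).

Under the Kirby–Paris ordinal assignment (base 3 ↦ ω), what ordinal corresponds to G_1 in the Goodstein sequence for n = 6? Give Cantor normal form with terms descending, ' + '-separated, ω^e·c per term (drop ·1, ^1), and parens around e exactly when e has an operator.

(0) 6|_2 = 2^2 + 2 ↦ 3^3 + 3|_3 = 30 ⇒ 29
(1) 29|_3 = 3^3 + 2 ↦ 4^4 + 2|_4 = 258 ⇒ 257

ω^ω + 2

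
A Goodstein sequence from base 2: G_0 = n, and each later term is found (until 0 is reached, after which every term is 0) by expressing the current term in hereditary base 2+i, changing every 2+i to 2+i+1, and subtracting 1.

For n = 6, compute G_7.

[0] 6 ≡ 2^2 + 2 (base 2). Lift 3: 30. −1: 29.
[1] 29 ≡ 3^3 + 2 (base 3). Lift 4: 258. −1: 257.
[2] 257 ≡ 4^4 + 1 (base 4). Lift 5: 3126. −1: 3125.
[3] 3125 ≡ 5^5 (base 5). Lift 6: 46656. −1: 46655.
[4] 46655 ≡ 5·6^5 + 5·6^4 + 5·6^3 + 5·6^2 + 5·6 + 5 (base 6). Lift 7: 98040. −1: 98039.
[5] 98039 ≡ 5·7^5 + 5·7^4 + 5·7^3 + 5·7^2 + 5·7 + 4 (base 7). Lift 8: 187244. −1: 187243.
[6] 187243 ≡ 5·8^5 + 5·8^4 + 5·8^3 + 5·8^2 + 5·8 + 3 (base 8). Lift 9: 332148. −1: 332147.
[7] 332147 ≡ 5·9^5 + 5·9^4 + 5·9^3 + 5·9^2 + 5·9 + 2 (base 9). Lift 10: 555552. −1: 555551.

332147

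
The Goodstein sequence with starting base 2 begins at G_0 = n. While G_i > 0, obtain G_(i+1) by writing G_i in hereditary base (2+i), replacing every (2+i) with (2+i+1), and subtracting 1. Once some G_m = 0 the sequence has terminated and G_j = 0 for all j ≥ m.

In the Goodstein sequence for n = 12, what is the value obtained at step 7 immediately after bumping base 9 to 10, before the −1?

100000000212

base 2: 12 = 2^(2 + 1) + 2^2; at 3: 3^(3 + 1) + 3^3 = 108; next = 107
base 3: 107 = 3^(3 + 1) + 2·3^2 + 2·3 + 2; at 4: 4^(4 + 1) + 2·4^2 + 2·4 + 2 = 1066; next = 1065
base 4: 1065 = 4^(4 + 1) + 2·4^2 + 2·4 + 1; at 5: 5^(5 + 1) + 2·5^2 + 2·5 + 1 = 15686; next = 15685
base 5: 15685 = 5^(5 + 1) + 2·5^2 + 2·5; at 6: 6^(6 + 1) + 2·6^2 + 2·6 = 280020; next = 280019
base 6: 280019 = 6^(6 + 1) + 2·6^2 + 6 + 5; at 7: 7^(7 + 1) + 2·7^2 + 7 + 5 = 5764911; next = 5764910
base 7: 5764910 = 7^(7 + 1) + 2·7^2 + 7 + 4; at 8: 8^(8 + 1) + 2·8^2 + 8 + 4 = 134217868; next = 134217867
base 8: 134217867 = 8^(8 + 1) + 2·8^2 + 8 + 3; at 9: 9^(9 + 1) + 2·9^2 + 9 + 3 = 3486784575; next = 3486784574
base 9: 3486784574 = 9^(9 + 1) + 2·9^2 + 9 + 2; at 10: 10^(10 + 1) + 2·10^2 + 10 + 2 = 100000000212; next = 100000000211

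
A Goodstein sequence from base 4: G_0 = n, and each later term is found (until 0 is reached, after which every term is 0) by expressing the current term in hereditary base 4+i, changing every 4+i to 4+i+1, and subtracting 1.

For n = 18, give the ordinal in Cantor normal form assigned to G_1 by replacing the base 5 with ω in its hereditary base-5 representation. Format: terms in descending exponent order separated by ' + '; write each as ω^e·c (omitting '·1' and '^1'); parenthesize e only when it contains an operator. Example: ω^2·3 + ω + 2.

ω^2 + 1

step 0: 18 = 4^2 + 2; sub 5 for 4: 5^2 + 2; = 27; G_1 = 27−1 = 26
step 1: 26 = 5^2 + 1; sub 6 for 5: 6^2 + 1; = 37; G_2 = 37−1 = 36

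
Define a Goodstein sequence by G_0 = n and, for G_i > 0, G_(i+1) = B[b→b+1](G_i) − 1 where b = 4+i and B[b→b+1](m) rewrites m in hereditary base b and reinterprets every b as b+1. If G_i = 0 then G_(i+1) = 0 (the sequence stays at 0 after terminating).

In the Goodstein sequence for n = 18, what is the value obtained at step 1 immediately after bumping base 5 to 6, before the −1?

G_0=18  [base 4] 4^2 + 2  →[4↦5]→  5^2 + 2 = 27  −1 ⇒ G_1=26
G_1=26  [base 5] 5^2 + 1  →[5↦6]→  6^2 + 1 = 37  −1 ⇒ G_2=36

37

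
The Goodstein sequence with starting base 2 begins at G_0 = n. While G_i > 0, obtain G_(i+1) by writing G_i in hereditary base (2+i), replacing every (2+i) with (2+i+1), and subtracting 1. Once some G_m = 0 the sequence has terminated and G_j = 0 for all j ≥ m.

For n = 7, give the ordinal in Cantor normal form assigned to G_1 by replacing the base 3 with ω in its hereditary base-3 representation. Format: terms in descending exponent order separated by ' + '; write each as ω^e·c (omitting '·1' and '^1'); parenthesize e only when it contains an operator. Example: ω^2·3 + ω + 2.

ω^ω + ω

G_0=7  [base 2] 2^2 + 2 + 1  →[2↦3]→  3^3 + 3 + 1 = 31  −1 ⇒ G_1=30
G_1=30  [base 3] 3^3 + 3  →[3↦4]→  4^4 + 4 = 260  −1 ⇒ G_2=259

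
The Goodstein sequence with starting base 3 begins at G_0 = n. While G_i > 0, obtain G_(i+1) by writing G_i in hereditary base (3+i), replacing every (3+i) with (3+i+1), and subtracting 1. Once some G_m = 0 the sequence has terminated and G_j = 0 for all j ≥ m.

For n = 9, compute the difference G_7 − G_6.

step 0: 9 = 3^2; sub 4 for 3: 4^2; = 16; G_1 = 16−1 = 15
step 1: 15 = 3·4 + 3; sub 5 for 4: 3·5 + 3; = 18; G_2 = 18−1 = 17
step 2: 17 = 3·5 + 2; sub 6 for 5: 3·6 + 2; = 20; G_3 = 20−1 = 19
step 3: 19 = 3·6 + 1; sub 7 for 6: 3·7 + 1; = 22; G_4 = 22−1 = 21
step 4: 21 = 3·7; sub 8 for 7: 3·8; = 24; G_5 = 24−1 = 23
step 5: 23 = 2·8 + 7; sub 9 for 8: 2·9 + 7; = 25; G_6 = 25−1 = 24
step 6: 24 = 2·9 + 6; sub 10 for 9: 2·10 + 6; = 26; G_7 = 26−1 = 25

1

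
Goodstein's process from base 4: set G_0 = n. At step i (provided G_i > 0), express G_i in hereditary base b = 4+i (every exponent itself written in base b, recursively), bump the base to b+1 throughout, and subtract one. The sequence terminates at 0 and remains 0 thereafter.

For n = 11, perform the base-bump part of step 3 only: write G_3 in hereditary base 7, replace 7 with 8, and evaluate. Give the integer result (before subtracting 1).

16

[0] 11 ≡ 2·4 + 3 (base 4). Lift 5: 13. −1: 12.
[1] 12 ≡ 2·5 + 2 (base 5). Lift 6: 14. −1: 13.
[2] 13 ≡ 2·6 + 1 (base 6). Lift 7: 15. −1: 14.
[3] 14 ≡ 2·7 (base 7). Lift 8: 16. −1: 15.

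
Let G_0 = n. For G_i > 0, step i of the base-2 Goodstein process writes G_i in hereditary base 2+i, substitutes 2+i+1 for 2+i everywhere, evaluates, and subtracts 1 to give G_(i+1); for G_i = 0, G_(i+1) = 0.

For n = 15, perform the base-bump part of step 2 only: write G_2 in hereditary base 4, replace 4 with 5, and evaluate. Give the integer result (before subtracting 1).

[0] 15 ≡ 2^(2 + 1) + 2^2 + 2 + 1 (base 2). Lift 3: 112. −1: 111.
[1] 111 ≡ 3^(3 + 1) + 3^3 + 3 (base 3). Lift 4: 1284. −1: 1283.
[2] 1283 ≡ 4^(4 + 1) + 4^4 + 3 (base 4). Lift 5: 18753. −1: 18752.

18753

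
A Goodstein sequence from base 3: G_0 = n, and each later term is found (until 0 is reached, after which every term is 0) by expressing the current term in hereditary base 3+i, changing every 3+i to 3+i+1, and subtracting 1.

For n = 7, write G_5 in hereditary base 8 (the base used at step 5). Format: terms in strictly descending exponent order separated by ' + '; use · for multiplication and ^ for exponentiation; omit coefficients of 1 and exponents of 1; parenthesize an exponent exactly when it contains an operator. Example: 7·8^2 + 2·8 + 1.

8 + 1

step 0: 7 = 2·3 + 1; sub 4 for 3: 2·4 + 1; = 9; G_1 = 9−1 = 8
step 1: 8 = 2·4; sub 5 for 4: 2·5; = 10; G_2 = 10−1 = 9
step 2: 9 = 5 + 4; sub 6 for 5: 6 + 4; = 10; G_3 = 10−1 = 9
step 3: 9 = 6 + 3; sub 7 for 6: 7 + 3; = 10; G_4 = 10−1 = 9
step 4: 9 = 7 + 2; sub 8 for 7: 8 + 2; = 10; G_5 = 10−1 = 9
step 5: 9 = 8 + 1; sub 9 for 8: 9 + 1; = 10; G_6 = 10−1 = 9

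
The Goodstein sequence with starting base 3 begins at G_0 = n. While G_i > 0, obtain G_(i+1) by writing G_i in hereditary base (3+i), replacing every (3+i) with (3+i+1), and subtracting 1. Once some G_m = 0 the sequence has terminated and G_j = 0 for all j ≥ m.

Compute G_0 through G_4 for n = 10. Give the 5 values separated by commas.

10 —HB3→ 3^2 + 1 —bump→ 4^2 + 1 = 17 —(−1)→ 16
16 —HB4→ 4^2 —bump→ 5^2 = 25 —(−1)→ 24
24 —HB5→ 4·5 + 4 —bump→ 4·6 + 4 = 28 —(−1)→ 27
27 —HB6→ 4·6 + 3 —bump→ 4·7 + 3 = 31 —(−1)→ 30

10, 16, 24, 27, 30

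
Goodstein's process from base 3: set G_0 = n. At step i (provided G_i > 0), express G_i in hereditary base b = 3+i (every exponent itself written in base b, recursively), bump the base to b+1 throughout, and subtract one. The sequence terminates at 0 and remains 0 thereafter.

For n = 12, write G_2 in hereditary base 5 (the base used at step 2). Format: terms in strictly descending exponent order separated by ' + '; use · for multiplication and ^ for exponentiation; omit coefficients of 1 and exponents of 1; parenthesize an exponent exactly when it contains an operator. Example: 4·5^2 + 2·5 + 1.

i=0: 12 = 3^2 + 3 (b=3); 3→4: 4^2 + 4 = 20; 20−1 = 19
i=1: 19 = 4^2 + 3 (b=4); 4→5: 5^2 + 3 = 28; 28−1 = 27
i=2: 27 = 5^2 + 2 (b=5); 5→6: 6^2 + 2 = 38; 38−1 = 37

5^2 + 2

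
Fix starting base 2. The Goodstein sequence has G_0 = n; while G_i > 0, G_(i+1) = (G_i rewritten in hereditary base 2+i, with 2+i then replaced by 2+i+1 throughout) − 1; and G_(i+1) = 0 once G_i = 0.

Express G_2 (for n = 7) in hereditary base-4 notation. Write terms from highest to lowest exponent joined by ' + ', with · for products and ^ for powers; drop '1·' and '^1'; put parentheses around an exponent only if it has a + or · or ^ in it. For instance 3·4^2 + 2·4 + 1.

4^4 + 3

i=0: 7 = 2^2 + 2 + 1 (b=2); 2→3: 3^3 + 3 + 1 = 31; 31−1 = 30
i=1: 30 = 3^3 + 3 (b=3); 3→4: 4^4 + 4 = 260; 260−1 = 259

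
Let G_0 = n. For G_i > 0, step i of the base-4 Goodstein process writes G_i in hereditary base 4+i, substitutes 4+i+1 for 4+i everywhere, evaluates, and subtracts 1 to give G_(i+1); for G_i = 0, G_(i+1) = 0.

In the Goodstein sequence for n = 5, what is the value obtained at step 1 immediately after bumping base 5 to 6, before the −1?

6

G_0=5  [base 4] 4 + 1  →[4↦5]→  5 + 1 = 6  −1 ⇒ G_1=5
G_1=5  [base 5] 5  →[5↦6]→  6 = 6  −1 ⇒ G_2=5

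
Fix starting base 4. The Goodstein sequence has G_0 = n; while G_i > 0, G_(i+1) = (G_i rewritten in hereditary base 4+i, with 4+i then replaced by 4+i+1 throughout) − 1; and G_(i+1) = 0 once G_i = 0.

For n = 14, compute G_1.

G_0 = 14. HB_4(14) = 3·4 + 2. Bump = 17. G_1 = 16.
G_1 = 16. HB_5(16) = 3·5 + 1. Bump = 19. G_2 = 18.

16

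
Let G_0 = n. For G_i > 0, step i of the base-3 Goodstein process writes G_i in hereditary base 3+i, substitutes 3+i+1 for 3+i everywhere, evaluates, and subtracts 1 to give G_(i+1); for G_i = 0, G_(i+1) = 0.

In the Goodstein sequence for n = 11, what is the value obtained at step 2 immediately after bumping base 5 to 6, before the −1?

36

[0] 11 ≡ 3^2 + 2 (base 3). Lift 4: 18. −1: 17.
[1] 17 ≡ 4^2 + 1 (base 4). Lift 5: 26. −1: 25.
[2] 25 ≡ 5^2 (base 5). Lift 6: 36. −1: 35.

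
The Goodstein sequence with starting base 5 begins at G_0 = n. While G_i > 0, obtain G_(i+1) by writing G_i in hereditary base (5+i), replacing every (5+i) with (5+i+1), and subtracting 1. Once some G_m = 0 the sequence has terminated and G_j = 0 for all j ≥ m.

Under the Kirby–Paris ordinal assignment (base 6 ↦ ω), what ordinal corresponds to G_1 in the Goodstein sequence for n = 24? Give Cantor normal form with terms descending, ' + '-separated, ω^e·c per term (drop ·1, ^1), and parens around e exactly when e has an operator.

i=0: 24 = 4·5 + 4 (b=5); 5→6: 4·6 + 4 = 28; 28−1 = 27
i=1: 27 = 4·6 + 3 (b=6); 6→7: 4·7 + 3 = 31; 31−1 = 30

ω·4 + 3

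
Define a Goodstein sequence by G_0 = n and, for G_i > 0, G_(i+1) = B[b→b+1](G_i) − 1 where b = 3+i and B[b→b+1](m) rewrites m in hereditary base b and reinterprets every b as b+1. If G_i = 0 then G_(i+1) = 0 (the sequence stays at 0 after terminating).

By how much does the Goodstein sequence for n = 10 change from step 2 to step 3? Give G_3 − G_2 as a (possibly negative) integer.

G_0 = 10. HB_3(10) = 3^2 + 1. Bump = 17. G_1 = 16.
G_1 = 16. HB_4(16) = 4^2. Bump = 25. G_2 = 24.
G_2 = 24. HB_5(24) = 4·5 + 4. Bump = 28. G_3 = 27.

3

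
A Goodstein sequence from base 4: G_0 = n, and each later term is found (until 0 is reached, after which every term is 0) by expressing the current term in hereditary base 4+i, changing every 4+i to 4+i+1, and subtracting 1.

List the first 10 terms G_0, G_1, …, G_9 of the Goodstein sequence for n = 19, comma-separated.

19, 27, 37, 49, 63, 69, 75, 81, 87, 93

(0) 19|_4 = 4^2 + 3 ↦ 5^2 + 3|_5 = 28 ⇒ 27
(1) 27|_5 = 5^2 + 2 ↦ 6^2 + 2|_6 = 38 ⇒ 37
(2) 37|_6 = 6^2 + 1 ↦ 7^2 + 1|_7 = 50 ⇒ 49
(3) 49|_7 = 7^2 ↦ 8^2|_8 = 64 ⇒ 63
(4) 63|_8 = 7·8 + 7 ↦ 7·9 + 7|_9 = 70 ⇒ 69
(5) 69|_9 = 7·9 + 6 ↦ 7·10 + 6|_10 = 76 ⇒ 75
(6) 75|_10 = 7·10 + 5 ↦ 7·11 + 5|_11 = 82 ⇒ 81
(7) 81|_11 = 7·11 + 4 ↦ 7·12 + 4|_12 = 88 ⇒ 87
(8) 87|_12 = 7·12 + 3 ↦ 7·13 + 3|_13 = 94 ⇒ 93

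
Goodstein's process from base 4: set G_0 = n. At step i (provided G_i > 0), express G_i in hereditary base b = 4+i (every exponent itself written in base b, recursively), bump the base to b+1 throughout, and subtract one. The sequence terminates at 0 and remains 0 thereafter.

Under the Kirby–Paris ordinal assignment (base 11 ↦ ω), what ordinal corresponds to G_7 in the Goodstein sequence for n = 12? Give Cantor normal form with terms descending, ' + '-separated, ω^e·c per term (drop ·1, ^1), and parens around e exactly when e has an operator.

G_0=12  [base 4] 3·4  →[4↦5]→  3·5 = 15  −1 ⇒ G_1=14
G_1=14  [base 5] 2·5 + 4  →[5↦6]→  2·6 + 4 = 16  −1 ⇒ G_2=15
G_2=15  [base 6] 2·6 + 3  →[6↦7]→  2·7 + 3 = 17  −1 ⇒ G_3=16
G_3=16  [base 7] 2·7 + 2  →[7↦8]→  2·8 + 2 = 18  −1 ⇒ G_4=17
G_4=17  [base 8] 2·8 + 1  →[8↦9]→  2·9 + 1 = 19  −1 ⇒ G_5=18
G_5=18  [base 9] 2·9  →[9↦10]→  2·10 = 20  −1 ⇒ G_6=19
G_6=19  [base 10] 10 + 9  →[10↦11]→  11 + 9 = 20  −1 ⇒ G_7=19

ω + 8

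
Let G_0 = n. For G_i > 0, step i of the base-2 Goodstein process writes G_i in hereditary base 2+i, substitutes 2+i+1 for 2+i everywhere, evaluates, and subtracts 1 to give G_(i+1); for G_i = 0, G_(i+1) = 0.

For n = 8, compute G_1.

80

8 —HB2→ 2^(2 + 1) —bump→ 3^(3 + 1) = 81 —(−1)→ 80
80 —HB3→ 2·3^3 + 2·3^2 + 2·3 + 2 —bump→ 2·4^4 + 2·4^2 + 2·4 + 2 = 554 —(−1)→ 553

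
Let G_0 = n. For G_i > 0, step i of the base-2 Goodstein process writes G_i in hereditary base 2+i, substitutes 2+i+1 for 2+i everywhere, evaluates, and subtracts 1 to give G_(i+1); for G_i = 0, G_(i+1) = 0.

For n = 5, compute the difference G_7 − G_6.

5 —HB2→ 2^2 + 1 —bump→ 3^3 + 1 = 28 —(−1)→ 27
27 —HB3→ 3^3 —bump→ 4^4 = 256 —(−1)→ 255
255 —HB4→ 3·4^3 + 3·4^2 + 3·4 + 3 —bump→ 3·5^3 + 3·5^2 + 3·5 + 3 = 468 —(−1)→ 467
467 —HB5→ 3·5^3 + 3·5^2 + 3·5 + 2 —bump→ 3·6^3 + 3·6^2 + 3·6 + 2 = 776 —(−1)→ 775
775 —HB6→ 3·6^3 + 3·6^2 + 3·6 + 1 —bump→ 3·7^3 + 3·7^2 + 3·7 + 1 = 1198 —(−1)→ 1197
1197 —HB7→ 3·7^3 + 3·7^2 + 3·7 —bump→ 3·8^3 + 3·8^2 + 3·8 = 1752 —(−1)→ 1751
1751 —HB8→ 3·8^3 + 3·8^2 + 2·8 + 7 —bump→ 3·9^3 + 3·9^2 + 2·9 + 7 = 2455 —(−1)→ 2454

703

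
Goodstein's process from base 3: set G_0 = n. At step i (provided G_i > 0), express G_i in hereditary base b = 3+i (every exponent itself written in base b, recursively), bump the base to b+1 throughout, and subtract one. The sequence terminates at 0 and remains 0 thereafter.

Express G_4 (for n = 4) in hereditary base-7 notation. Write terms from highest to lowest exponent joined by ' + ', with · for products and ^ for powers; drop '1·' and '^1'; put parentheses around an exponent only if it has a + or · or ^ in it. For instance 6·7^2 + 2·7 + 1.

2

i=0: 4 = 3 + 1 (b=3); 3→4: 4 + 1 = 5; 5−1 = 4
i=1: 4 = 4 (b=4); 4→5: 5 = 5; 5−1 = 4
i=2: 4 = 4 (b=5); 5→6: 4 = 4; 4−1 = 3
i=3: 3 = 3 (b=6); 6→7: 3 = 3; 3−1 = 2
i=4: 2 = 2 (b=7); 7→8: 2 = 2; 2−1 = 1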